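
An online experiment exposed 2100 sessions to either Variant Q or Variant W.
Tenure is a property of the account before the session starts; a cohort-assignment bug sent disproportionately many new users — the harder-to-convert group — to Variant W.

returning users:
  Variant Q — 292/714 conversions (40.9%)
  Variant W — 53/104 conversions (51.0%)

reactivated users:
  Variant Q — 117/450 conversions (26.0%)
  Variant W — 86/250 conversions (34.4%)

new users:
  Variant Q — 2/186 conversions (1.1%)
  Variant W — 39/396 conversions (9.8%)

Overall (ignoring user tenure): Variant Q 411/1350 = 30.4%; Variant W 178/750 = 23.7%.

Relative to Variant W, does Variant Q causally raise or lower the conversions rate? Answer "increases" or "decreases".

decreases

User tenure satisfies the back-door criterion: it is not a descendant of the variant, and it blocks the spurious path from variant to outcome. Adjusting for it (i.e., using the within-user tenure rates) gives the causal effect.
Within each level — returning users: 40.9% vs 51.0%; reactivated users: 26.0% vs 34.4%; new users: 1.1% vs 9.8% — Variant W is higher every time.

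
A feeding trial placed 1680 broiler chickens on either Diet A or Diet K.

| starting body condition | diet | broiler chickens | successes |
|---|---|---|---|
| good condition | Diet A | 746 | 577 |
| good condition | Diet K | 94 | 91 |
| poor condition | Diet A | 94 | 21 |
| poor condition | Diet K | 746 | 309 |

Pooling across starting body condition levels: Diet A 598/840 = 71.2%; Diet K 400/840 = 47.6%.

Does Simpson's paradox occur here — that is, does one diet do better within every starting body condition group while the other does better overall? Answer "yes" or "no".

Within each starting body condition level (good condition 77.3% vs 96.8%; poor condition 22.3% vs 41.4%), Diet K has the higher rate every time. Pooled: 71.2% vs 47.6% — Diet A has the higher rate overall. The two comparisons disagree.

yes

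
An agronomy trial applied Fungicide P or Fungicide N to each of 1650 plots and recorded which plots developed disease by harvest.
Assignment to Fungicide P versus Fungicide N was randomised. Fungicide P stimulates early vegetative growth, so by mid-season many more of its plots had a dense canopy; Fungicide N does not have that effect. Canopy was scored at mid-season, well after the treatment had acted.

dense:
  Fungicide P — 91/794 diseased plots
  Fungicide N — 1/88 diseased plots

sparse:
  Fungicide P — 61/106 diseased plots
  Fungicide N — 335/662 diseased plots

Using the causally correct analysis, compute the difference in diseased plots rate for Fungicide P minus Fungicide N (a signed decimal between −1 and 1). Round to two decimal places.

Fungicide N is lower inside every mid-season canopy stratum but Fungicide P is lower in aggregate. Whether to stratify depends on how mid-season canopy relates to the fungicide.
Mid-season canopy here is a post-treatment variable shaped by the fungicide; conditioning on it would introduce bias rather than remove it. The overall comparison is the causal one.
The causal difference is the pooled difference: 0.169 − 0.448 = -0.279.

-0.28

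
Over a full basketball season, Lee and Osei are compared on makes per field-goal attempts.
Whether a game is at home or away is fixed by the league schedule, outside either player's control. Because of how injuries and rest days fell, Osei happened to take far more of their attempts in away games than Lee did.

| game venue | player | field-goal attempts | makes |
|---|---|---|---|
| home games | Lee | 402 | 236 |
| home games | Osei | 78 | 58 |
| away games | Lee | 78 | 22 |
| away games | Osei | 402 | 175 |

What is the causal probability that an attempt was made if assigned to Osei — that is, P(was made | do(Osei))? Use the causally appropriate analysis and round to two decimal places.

0.59

Nothing the player does changes game venue; the imbalance is an allocation artefact. With game venue also predicting the outcome, the pooled figure is confounded, and the within-stratum comparison is the causal one.
Standardising Osei to the population game venue mix: 0.500·58/78 + 0.500·175/402 = 0.589.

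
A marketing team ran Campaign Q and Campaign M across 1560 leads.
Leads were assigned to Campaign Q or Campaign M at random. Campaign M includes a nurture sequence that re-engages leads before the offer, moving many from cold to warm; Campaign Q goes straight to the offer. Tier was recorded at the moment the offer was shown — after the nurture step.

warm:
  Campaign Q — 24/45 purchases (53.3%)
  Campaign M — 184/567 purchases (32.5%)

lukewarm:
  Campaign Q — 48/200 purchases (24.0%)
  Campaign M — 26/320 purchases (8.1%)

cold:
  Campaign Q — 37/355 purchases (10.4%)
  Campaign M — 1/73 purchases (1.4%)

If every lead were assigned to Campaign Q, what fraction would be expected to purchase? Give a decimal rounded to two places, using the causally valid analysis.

0.18

The stratified and pooled comparisons disagree (Campaign Q wins within each engagement tier; Campaign M wins overall), so the answer turns on the causal role of engagement tier.
Engagement tier is recorded after the campaign and is itself shifted by it — it sits on the causal path from campaign to outcome. Conditioning on a mediator would strip out part of the effect we want; the pooled comparison gives the total causal effect.
So P(outcome | do(Campaign Q)) is just the pooled rate for Campaign Q: 109/600 = 0.182.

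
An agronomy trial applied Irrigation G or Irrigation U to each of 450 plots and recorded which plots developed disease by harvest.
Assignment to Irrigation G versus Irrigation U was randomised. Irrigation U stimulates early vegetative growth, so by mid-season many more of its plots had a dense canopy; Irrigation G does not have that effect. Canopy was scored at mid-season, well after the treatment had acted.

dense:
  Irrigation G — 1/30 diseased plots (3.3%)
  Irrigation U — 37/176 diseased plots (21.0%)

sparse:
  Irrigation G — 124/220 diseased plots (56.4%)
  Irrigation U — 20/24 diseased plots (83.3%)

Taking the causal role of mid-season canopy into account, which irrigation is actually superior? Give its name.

Irrigation G is lower inside every mid-season canopy stratum but Irrigation U is lower in aggregate. Whether to stratify depends on how mid-season canopy relates to the irrigation.
Mid-season canopy is recorded after the irrigation and is itself shifted by it — it sits on the causal path from irrigation to outcome. Conditioning on a mediator would strip out part of the effect we want; the pooled comparison gives the total causal effect.
Pooled: Irrigation G 50.0% vs Irrigation U 28.5%; Irrigation U is lower overall.

Irrigation U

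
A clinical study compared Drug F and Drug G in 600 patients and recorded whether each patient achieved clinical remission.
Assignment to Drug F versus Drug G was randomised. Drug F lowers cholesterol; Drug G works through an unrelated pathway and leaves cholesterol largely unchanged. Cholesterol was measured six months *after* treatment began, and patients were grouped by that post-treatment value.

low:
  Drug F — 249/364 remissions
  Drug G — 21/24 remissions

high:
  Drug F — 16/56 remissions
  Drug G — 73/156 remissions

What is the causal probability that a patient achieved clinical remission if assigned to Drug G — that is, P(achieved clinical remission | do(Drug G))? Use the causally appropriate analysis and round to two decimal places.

0.52

Cholesterol here is a post-treatment variable shaped by the drug; conditioning on it would introduce bias rather than remove it. The overall comparison is the causal one.
So P(outcome | do(Drug G)) is just the pooled rate for Drug G: 94/180 = 0.522.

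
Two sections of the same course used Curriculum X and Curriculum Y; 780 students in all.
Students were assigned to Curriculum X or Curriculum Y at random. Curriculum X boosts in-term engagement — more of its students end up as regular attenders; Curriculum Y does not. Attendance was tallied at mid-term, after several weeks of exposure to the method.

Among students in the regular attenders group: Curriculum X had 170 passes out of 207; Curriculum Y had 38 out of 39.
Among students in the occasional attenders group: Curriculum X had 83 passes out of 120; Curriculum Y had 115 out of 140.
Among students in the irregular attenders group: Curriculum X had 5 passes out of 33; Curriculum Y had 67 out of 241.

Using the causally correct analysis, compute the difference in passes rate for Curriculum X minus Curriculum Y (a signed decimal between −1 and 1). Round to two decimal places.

Because the teaching method influences mid-term attendance, mid-term attendance is a post-treatment mediator, not a confounder. Stratifying on it would bias the estimate; the causal effect is the crude pooled difference.
The causal difference is the pooled difference: 0.717 − 0.524 = +0.193.

+0.19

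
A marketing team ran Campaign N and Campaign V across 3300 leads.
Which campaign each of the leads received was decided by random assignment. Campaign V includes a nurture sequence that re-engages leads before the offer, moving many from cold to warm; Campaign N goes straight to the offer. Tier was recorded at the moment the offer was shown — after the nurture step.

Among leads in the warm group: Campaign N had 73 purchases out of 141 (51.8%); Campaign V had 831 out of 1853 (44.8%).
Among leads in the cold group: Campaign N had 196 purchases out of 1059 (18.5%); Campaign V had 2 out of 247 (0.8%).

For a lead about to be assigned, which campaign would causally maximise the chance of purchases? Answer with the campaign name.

Campaign V

Within every engagement tier level Campaign N has the higher rate, yet pooled Campaign V does — Simpson's reversal.
Because the campaign influences engagement tier, engagement tier is a post-treatment mediator, not a confounder. Stratifying on it would bias the estimate; the causal effect is the crude pooled difference.
Pooled: Campaign N 22.4% vs Campaign V 39.7%; Campaign V is higher overall.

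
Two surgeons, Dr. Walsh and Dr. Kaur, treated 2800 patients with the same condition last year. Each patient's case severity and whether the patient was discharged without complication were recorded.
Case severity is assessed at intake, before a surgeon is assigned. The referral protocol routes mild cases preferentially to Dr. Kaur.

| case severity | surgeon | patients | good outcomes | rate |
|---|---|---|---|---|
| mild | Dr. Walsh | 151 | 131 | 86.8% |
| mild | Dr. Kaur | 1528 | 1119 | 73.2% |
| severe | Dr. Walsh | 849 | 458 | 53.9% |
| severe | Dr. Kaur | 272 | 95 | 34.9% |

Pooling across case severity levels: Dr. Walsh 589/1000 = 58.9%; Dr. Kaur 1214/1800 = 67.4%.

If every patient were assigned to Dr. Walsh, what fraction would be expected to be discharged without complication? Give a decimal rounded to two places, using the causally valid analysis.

Case severity satisfies the back-door criterion: it is not a descendant of the surgeon, and it blocks the spurious path from surgeon to outcome. Adjusting for it (i.e., using the within-case severity rates) gives the causal effect.
Standardising Dr. Walsh to the population case severity mix: 0.600·131/151 + 0.400·458/849 = 0.736.

0.74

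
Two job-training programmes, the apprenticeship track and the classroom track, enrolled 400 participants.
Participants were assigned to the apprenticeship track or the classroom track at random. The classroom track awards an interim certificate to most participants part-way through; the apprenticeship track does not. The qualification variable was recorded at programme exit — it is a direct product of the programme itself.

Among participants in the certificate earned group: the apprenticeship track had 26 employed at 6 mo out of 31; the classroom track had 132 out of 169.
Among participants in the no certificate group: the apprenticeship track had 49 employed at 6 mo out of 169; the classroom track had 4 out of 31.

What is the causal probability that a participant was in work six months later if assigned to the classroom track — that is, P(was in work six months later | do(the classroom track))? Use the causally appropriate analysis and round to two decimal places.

0.68

the apprenticeship track is higher inside every qualification attained during the programme stratum but the classroom track is higher in aggregate. Whether to stratify depends on how qualification attained during the programme relates to the programme.
Qualification attained during the programme here is a post-treatment variable shaped by the programme; conditioning on it would introduce bias rather than remove it. The overall comparison is the causal one.
So P(outcome | do(the classroom track)) is just the pooled rate for the classroom track: 136/200 = 0.680.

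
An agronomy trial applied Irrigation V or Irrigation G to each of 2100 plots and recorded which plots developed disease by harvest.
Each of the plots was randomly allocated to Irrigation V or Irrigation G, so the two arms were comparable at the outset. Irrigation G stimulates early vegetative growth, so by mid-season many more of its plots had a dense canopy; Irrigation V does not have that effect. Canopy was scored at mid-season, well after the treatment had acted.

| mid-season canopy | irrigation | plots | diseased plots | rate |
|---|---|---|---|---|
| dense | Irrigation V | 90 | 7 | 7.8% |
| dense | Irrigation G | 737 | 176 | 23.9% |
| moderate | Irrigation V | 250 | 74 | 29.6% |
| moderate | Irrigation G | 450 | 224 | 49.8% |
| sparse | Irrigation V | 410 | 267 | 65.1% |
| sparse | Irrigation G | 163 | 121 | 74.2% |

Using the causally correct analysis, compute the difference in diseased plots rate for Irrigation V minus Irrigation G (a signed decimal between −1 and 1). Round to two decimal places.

+0.08

The stratified and pooled comparisons disagree (Irrigation V wins within each mid-season canopy; Irrigation G wins overall), so the answer turns on the causal role of mid-season canopy.
Mid-season canopy is recorded after the irrigation and is itself shifted by it — it sits on the causal path from irrigation to outcome. Conditioning on a mediator would strip out part of the effect we want; the pooled comparison gives the total causal effect.
The causal difference is the pooled difference: 0.464 − 0.386 = +0.078.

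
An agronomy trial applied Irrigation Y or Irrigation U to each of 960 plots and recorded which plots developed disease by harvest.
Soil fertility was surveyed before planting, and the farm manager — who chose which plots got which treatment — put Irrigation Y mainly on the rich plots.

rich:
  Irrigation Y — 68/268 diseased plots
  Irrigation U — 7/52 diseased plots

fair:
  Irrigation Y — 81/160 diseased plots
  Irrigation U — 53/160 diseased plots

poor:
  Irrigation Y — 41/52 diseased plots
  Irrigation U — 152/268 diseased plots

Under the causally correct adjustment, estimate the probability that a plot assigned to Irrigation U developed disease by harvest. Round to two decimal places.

0.34

Irrigation U is lower inside every soil fertility stratum but Irrigation Y is lower in aggregate. Whether to stratify depends on how soil fertility relates to the irrigation.
Soil fertility differs across irrigations for reasons unrelated to any effect of the irrigation itself, and it separately predicts the outcome — a classic confounder. We must compare within soil fertility levels.
Standardising Irrigation U to the population soil fertility mix: 0.333·7/52 + 0.333·53/160 + 0.333·152/268 = 0.344.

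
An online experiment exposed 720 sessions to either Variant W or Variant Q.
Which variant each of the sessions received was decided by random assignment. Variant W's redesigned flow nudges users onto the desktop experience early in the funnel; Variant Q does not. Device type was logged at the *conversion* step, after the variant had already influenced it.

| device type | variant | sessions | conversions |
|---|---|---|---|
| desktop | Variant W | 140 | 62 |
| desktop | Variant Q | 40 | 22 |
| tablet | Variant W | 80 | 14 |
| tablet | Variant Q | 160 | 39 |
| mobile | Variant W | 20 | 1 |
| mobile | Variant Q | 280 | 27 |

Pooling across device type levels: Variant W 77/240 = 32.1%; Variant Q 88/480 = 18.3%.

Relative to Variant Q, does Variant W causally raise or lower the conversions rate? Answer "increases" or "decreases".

The device type-specific comparison favours Variant Q throughout, but the pooled figures favour Variant W. The question is whether to condition on device type.
Device type lies on the pathway variant → device type → outcome, so adjusting for it blocks the indirect effect. For the total causal effect of variant, use the unadjusted pooled rates.
Pooled: Variant W 32.1% vs Variant Q 18.3%; Variant W is higher overall.

increases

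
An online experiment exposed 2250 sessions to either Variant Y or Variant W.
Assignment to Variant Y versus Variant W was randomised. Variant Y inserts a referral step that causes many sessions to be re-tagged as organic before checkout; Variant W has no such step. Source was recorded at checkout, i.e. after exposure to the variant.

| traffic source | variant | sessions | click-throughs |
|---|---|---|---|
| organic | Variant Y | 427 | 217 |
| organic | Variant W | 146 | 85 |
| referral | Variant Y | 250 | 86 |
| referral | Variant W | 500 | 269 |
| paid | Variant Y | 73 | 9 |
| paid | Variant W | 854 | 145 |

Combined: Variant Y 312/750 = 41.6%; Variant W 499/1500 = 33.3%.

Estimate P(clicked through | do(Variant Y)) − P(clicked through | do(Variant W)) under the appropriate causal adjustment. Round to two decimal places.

Within every traffic source level Variant W has the higher rate, yet pooled Variant Y does — Simpson's reversal.
The distribution of traffic source is itself part of what the variant does — it is an intermediate outcome. Holding it fixed would remove that part of the effect; the total effect is the pooled difference.
The causal difference is the pooled difference: 0.416 − 0.333 = +0.083.

+0.08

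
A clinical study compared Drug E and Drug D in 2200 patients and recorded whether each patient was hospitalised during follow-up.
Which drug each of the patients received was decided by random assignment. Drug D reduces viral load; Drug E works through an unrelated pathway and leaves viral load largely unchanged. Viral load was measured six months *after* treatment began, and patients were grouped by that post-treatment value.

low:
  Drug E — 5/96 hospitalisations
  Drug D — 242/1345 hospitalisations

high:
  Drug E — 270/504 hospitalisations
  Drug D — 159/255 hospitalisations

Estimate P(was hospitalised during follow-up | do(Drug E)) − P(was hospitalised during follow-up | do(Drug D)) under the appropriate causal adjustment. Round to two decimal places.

+0.21

Viral load is downstream of the drug. One should not condition on a consequence of treatment, so the overall rates are the right comparison.
The causal difference is the pooled difference: 0.458 − 0.251 = +0.208.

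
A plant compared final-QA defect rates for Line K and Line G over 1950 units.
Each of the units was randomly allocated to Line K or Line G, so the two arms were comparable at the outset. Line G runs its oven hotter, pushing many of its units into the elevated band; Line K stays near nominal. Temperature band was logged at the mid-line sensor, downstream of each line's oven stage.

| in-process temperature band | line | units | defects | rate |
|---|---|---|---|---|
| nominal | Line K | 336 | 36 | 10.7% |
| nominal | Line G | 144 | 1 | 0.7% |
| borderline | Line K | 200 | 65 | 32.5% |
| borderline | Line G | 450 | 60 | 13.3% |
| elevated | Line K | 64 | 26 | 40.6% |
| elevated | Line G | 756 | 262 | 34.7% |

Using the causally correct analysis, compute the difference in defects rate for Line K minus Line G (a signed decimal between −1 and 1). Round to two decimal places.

-0.03

In-process temperature band is recorded after the line and is itself shifted by it — it sits on the causal path from line to outcome. Conditioning on a mediator would strip out part of the effect we want; the pooled comparison gives the total causal effect.
The causal difference is the pooled difference: 0.212 − 0.239 = -0.028.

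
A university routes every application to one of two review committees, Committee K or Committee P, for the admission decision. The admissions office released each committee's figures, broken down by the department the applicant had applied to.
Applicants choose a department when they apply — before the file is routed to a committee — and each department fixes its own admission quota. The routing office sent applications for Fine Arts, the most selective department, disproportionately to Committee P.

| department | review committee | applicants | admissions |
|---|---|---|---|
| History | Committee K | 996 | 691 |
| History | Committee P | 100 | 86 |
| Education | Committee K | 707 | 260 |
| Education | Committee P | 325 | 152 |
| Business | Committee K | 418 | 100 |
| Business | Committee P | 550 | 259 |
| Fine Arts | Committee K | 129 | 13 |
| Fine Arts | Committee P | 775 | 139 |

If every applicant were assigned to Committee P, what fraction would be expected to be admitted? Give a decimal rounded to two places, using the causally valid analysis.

The department-specific comparison favours Committee P throughout, but the pooled figures favour Committee K. The question is whether to condition on department.
The imbalance in department arose from how applicants were allocated, not from anything the review committee did; and department independently affects the outcome. The pooled gap is confounded — condition on department.
Standardising Committee P to the population department mix: 0.274·86/100 + 0.258·152/325 + 0.242·259/550 + 0.226·139/775 = 0.511.

0.51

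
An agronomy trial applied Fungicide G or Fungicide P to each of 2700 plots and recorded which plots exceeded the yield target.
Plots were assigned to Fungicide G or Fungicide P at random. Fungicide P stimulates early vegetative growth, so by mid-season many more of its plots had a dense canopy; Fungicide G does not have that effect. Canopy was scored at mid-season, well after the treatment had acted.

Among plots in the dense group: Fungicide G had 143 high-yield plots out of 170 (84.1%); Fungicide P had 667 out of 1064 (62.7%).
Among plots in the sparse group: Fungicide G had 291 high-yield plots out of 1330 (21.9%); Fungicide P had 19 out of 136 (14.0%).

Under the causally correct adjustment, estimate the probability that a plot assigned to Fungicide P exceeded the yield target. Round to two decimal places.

0.57

Mid-season canopy lies on the pathway fungicide → mid-season canopy → outcome, so adjusting for it blocks the indirect effect. For the total causal effect of fungicide, use the unadjusted pooled rates.
So P(outcome | do(Fungicide P)) is just the pooled rate for Fungicide P: 686/1200 = 0.572.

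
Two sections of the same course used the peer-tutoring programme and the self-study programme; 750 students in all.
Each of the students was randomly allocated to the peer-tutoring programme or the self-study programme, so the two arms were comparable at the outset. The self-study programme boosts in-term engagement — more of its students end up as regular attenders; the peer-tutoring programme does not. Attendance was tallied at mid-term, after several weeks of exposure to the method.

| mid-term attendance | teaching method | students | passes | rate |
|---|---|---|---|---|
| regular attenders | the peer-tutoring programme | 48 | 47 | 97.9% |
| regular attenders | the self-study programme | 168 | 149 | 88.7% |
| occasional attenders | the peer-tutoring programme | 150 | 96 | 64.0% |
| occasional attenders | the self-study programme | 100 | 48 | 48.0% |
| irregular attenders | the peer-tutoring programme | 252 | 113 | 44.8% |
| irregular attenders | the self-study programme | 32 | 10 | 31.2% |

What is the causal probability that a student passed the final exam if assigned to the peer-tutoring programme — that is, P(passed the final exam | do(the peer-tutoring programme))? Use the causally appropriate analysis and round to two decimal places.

0.57

the peer-tutoring programme is higher inside every mid-term attendance stratum but the self-study programme is higher in aggregate. Whether to stratify depends on how mid-term attendance relates to the teaching method.
Mid-term attendance here is a post-treatment variable shaped by the teaching method; conditioning on it would introduce bias rather than remove it. The overall comparison is the causal one.
So P(outcome | do(the peer-tutoring programme)) is just the pooled rate for the peer-tutoring programme: 256/450 = 0.569.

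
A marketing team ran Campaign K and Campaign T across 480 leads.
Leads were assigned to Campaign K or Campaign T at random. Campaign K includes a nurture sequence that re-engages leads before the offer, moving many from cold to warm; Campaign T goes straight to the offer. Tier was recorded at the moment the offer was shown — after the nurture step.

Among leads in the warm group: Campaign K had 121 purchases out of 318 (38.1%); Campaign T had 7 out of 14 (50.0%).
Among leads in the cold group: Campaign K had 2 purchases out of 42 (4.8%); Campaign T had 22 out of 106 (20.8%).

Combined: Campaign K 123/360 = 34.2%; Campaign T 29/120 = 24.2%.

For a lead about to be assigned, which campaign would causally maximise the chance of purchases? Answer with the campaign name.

Campaign K

Engagement tier here is a post-treatment variable shaped by the campaign; conditioning on it would introduce bias rather than remove it. The overall comparison is the causal one.
Pooled: Campaign K 34.2% vs Campaign T 24.2%; Campaign K is higher overall.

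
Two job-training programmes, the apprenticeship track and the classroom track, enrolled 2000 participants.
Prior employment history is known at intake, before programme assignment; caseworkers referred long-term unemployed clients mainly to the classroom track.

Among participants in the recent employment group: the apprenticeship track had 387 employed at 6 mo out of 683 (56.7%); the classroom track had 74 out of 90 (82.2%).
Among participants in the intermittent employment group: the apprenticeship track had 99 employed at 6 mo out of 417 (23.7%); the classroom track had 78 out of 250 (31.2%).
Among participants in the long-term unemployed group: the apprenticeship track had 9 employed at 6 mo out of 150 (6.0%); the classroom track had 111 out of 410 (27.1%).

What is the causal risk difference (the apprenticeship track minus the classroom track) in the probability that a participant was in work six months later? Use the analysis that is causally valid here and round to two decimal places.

-0.18

Within every prior employment history level the classroom track has the higher rate, yet pooled the apprenticeship track does — Simpson's reversal.
Prior employment history differs across programmes for reasons unrelated to any effect of the programme itself, and it separately predicts the outcome — a classic confounder. We must compare within prior employment history levels.
Adjusting over the population distribution of prior employment history: 0.387·(0.567−0.822) + 0.334·(0.237−0.312) + 0.280·(0.060−0.271) = -0.183.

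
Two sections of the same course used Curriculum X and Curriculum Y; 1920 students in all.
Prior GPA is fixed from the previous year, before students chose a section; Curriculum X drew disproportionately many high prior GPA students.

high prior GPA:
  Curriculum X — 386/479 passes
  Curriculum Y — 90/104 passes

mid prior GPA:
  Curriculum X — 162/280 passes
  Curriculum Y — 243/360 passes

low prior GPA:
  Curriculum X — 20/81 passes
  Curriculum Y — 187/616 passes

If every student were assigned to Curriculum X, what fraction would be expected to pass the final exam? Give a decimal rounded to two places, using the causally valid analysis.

0.53

Curriculum Y is higher inside every prior GPA band stratum but Curriculum X is higher in aggregate. Whether to stratify depends on how prior GPA band relates to the teaching method.
Since prior GPA band is a pre-existing factor (not a product of the teaching method) and it affects the outcome on its own, it is a confounder. The stratified rates, not the pooled rate, identify the causal effect.
Standardising Curriculum X to the population prior GPA band mix: 0.304·386/479 + 0.333·162/280 + 0.363·20/81 = 0.527.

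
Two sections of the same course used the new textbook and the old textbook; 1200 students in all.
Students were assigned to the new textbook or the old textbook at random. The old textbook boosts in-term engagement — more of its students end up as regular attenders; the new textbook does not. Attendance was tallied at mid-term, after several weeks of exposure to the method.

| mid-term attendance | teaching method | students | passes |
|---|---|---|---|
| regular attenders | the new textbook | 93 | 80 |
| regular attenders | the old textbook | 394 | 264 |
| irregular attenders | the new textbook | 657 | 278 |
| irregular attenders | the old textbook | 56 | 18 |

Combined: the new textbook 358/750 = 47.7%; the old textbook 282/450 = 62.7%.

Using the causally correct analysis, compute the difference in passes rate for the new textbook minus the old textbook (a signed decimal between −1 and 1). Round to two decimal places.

-0.15

Mid-term attendance is downstream of the teaching method. One should not condition on a consequence of treatment, so the overall rates are the right comparison.
The causal difference is the pooled difference: 0.477 − 0.627 = -0.149.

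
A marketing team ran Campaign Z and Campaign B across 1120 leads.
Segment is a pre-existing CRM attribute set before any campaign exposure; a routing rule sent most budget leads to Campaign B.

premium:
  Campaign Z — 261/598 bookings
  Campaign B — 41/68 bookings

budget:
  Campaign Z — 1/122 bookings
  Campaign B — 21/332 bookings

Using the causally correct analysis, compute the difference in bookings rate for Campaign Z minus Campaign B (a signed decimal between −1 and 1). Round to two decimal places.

The stratified and pooled comparisons disagree (Campaign B wins within each customer segment; Campaign Z wins overall), so the answer turns on the causal role of customer segment.
Here customer segment is a common cause — it drives both which campaign a case falls under and the outcome. The crude comparison mixes populations; the stratum-specific rates are the causally relevant ones.
Adjusting over the population distribution of customer segment: 0.595·(0.436−0.603) + 0.405·(0.008−0.063) = -0.121.

-0.12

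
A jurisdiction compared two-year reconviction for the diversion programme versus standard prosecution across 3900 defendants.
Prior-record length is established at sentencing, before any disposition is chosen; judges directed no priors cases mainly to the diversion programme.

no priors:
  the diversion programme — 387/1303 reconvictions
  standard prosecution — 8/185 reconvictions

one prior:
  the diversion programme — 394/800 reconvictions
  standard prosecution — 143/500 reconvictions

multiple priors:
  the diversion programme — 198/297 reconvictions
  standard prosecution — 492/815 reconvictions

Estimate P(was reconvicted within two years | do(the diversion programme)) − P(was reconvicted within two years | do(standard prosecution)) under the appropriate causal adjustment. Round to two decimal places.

+0.18

Prior-record length is set before the disposition has any effect — it is not caused by the disposition — and it independently drives the outcome. That makes it a confounder, so the causal comparison is within prior-record length levels.
Adjusting over the population distribution of prior-record length: 0.382·(0.297−0.043) + 0.333·(0.492−0.286) + 0.285·(0.667−0.604) = +0.184.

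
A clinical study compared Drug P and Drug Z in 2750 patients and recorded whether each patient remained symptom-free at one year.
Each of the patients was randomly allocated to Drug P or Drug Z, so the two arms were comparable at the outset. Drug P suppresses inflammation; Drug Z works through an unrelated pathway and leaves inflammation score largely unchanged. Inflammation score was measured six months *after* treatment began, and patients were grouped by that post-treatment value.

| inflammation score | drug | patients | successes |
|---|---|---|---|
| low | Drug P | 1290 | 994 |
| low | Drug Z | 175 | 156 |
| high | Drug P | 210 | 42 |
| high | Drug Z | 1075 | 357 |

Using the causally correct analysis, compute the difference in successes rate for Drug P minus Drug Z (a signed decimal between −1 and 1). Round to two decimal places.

+0.28

The distribution of inflammation score is itself part of what the drug does — it is an intermediate outcome. Holding it fixed would remove that part of the effect; the total effect is the pooled difference.
The causal difference is the pooled difference: 0.691 − 0.410 = +0.280.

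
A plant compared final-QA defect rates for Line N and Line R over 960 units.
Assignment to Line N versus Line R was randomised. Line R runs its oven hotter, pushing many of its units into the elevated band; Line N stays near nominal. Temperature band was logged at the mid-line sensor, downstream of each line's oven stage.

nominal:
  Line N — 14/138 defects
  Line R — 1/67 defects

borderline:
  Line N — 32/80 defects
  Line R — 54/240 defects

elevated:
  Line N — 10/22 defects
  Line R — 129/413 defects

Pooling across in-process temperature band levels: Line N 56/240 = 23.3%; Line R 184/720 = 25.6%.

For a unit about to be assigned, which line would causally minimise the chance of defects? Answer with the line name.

Line N

Line R is lower inside every in-process temperature band stratum but Line N is lower in aggregate. Whether to stratify depends on how in-process temperature band relates to the line.
In-process temperature band lies on the pathway line → in-process temperature band → outcome, so adjusting for it blocks the indirect effect. For the total causal effect of line, use the unadjusted pooled rates.
Pooled: Line N 23.3% vs Line R 25.6%; Line N is lower overall.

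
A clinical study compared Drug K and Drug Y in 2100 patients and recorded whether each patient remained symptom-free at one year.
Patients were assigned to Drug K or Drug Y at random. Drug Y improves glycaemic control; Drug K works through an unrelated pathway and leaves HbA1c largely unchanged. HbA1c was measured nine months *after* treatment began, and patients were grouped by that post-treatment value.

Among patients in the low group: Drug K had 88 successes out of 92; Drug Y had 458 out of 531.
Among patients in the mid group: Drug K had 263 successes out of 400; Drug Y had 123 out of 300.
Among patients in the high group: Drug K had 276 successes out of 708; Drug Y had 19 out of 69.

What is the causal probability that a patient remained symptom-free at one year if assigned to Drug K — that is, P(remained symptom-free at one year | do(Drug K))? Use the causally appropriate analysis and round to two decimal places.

0.52

Stratifying would compare drugs among patients the drugs themselves sorted into HbA1c groups — a form of selection on an intermediate. The unconditioned pooled rates give the total causal effect.
So P(outcome | do(Drug K)) is just the pooled rate for Drug K: 627/1200 = 0.522.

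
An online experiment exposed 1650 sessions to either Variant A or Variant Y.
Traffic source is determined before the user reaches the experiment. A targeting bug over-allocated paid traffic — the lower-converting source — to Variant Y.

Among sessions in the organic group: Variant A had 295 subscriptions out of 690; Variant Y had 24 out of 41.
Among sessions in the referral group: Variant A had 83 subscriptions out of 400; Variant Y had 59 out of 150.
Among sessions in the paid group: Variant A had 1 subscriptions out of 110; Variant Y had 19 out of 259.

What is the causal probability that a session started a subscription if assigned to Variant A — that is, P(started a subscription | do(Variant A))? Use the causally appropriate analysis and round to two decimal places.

0.26

The stratified and pooled comparisons disagree (Variant Y wins within each traffic source; Variant A wins overall), so the answer turns on the causal role of traffic source.
Traffic source is set before the variant has any effect — it is not caused by the variant — and it independently drives the outcome. That makes it a confounder, so the causal comparison is within traffic source levels.
Standardising Variant A to the population traffic source mix: 0.443·295/690 + 0.333·83/400 + 0.224·1/110 = 0.261.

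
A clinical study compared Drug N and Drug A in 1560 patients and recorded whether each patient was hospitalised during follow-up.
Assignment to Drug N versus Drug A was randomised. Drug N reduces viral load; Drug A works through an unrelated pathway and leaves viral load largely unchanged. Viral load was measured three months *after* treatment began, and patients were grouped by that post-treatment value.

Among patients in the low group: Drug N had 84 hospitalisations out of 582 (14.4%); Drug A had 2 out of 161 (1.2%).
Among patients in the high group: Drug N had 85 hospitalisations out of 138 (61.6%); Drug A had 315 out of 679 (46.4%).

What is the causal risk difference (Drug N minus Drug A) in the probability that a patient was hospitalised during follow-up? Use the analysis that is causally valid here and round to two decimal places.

-0.14

Drug A is lower inside every viral load stratum but Drug N is lower in aggregate. Whether to stratify depends on how viral load relates to the drug.
Stratifying would compare drugs among patients the drugs themselves sorted into viral load groups — a form of selection on an intermediate. The unconditioned pooled rates give the total causal effect.
The causal difference is the pooled difference: 0.235 − 0.377 = -0.143.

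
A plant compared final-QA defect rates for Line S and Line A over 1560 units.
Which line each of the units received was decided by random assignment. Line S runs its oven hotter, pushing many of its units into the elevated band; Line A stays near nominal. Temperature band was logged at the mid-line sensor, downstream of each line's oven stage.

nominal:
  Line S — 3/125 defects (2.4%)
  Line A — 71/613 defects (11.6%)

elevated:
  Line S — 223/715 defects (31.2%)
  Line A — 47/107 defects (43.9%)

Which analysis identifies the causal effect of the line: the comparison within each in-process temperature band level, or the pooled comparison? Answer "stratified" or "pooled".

Stratifying would compare lines among units the lines themselves sorted into in-process temperature band groups — a form of selection on an intermediate. The unconditioned pooled rates give the total causal effect.
Pooled: Line S 26.9% vs Line A 16.4%; Line A is lower overall.

pooled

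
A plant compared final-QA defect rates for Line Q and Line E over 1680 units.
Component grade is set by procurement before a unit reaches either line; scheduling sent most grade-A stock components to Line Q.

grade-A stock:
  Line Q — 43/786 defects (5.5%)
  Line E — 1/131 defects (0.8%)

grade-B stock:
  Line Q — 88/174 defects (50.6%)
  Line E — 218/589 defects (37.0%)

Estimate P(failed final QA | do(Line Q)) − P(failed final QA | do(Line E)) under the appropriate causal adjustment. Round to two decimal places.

Line E is lower inside every component grade stratum but Line Q is lower in aggregate. Whether to stratify depends on how component grade relates to the line.
Component grade is set before the line has any effect — it is not caused by the line — and it independently drives the outcome. That makes it a confounder, so the causal comparison is within component grade levels.
Adjusting over the population distribution of component grade: 0.546·(0.055−0.008) + 0.454·(0.506−0.370) = +0.087.

+0.09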